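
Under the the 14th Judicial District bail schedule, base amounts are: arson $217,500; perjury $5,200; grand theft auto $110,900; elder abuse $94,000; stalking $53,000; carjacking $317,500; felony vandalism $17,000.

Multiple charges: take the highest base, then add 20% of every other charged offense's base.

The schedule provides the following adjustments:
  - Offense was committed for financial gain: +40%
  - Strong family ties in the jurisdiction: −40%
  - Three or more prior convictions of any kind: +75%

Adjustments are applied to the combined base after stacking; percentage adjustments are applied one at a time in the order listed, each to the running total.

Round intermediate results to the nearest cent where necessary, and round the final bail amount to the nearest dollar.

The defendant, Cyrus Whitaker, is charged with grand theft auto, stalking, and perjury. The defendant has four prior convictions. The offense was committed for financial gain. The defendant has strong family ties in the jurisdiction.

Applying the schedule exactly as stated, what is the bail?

$180,134

Base amounts from the schedule: grand theft auto $110,900; stalking $53,000; perjury $5,200.
Stacking rule: highest base plus 20% of each additional charge. Highest is grand theft auto at $110,900. Additional: $53,000 × 20% = $10,600; $5,200 × 20% = $1,040. Combined base = $110,900 + $11,640 = $122,540.
Offense was committed for financial gain (+40%): $122,540 × 1.4 = $171,556.
Strong family ties in the jurisdiction (−40%): $171,556 × 0.6 = $102,933.60.
Three or more prior convictions of any kind (+75%): $102,933.60 × 1.75 = $180,133.80.
Rounded to the nearest dollar: $180,134.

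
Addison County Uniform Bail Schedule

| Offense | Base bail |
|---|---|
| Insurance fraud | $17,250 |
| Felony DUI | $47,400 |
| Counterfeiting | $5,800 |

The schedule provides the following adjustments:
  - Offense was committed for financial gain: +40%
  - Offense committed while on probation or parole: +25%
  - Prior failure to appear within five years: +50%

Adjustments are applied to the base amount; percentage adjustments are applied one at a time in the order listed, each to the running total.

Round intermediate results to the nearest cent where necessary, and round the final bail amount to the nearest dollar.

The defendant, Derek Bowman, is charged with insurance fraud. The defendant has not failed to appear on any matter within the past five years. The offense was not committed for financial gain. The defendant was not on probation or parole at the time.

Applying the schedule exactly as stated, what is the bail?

$17,250

Base amounts from the schedule: insurance fraud $17,250.
Single charge. Combined base = $17,250.
No adjustment factors apply to this defendant.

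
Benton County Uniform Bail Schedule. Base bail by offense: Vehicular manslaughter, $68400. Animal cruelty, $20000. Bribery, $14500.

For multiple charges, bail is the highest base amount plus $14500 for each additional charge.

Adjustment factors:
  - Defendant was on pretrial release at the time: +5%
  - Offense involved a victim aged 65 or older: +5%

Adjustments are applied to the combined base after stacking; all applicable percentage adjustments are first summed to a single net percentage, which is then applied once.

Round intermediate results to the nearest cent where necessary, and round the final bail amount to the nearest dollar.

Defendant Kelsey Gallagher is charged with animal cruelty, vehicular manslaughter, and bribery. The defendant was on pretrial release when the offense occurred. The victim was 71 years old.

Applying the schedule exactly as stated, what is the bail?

$107140

Base amounts from the schedule: animal cruelty $20000; vehicular manslaughter $68400; bribery $14500.
Stacking rule: highest base plus $14500 per additional charge. Highest is vehicular manslaughter at $68400; 2 additional charges → +$29000. Combined base = $97400.
Net percentage adjustment: +5% +5% = +10%. $97400 × 1.1 = $107140.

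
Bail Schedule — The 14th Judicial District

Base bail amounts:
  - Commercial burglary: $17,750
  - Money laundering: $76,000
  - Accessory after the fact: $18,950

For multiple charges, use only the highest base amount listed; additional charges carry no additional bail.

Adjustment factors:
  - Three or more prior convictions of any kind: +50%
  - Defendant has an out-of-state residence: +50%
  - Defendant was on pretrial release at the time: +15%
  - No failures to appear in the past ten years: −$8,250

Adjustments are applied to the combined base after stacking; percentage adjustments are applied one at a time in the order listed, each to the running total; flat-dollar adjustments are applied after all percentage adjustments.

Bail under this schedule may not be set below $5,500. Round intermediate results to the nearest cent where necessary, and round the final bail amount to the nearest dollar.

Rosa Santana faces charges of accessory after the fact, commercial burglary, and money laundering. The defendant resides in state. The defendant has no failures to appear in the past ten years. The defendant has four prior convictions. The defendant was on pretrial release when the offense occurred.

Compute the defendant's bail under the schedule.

Base amounts from the schedule: accessory after the fact $18,950; commercial burglary $17,750; money laundering $76,000.
Stacking rule: use the highest base only. Highest is money laundering at $76,000. Combined base = $76,000.
Three or more prior convictions of any kind (+50%): $76,000 × 1.5 = $114,000.
Defendant was on pretrial release at the time (+15%): $114,000 × 1.15 = $131,100.
No failures to appear in the past ten years (−$8,250 flat): $131,100 − $8,250 = $122,850.
$122,850 is at or above the $5,500 minimum.

$122,850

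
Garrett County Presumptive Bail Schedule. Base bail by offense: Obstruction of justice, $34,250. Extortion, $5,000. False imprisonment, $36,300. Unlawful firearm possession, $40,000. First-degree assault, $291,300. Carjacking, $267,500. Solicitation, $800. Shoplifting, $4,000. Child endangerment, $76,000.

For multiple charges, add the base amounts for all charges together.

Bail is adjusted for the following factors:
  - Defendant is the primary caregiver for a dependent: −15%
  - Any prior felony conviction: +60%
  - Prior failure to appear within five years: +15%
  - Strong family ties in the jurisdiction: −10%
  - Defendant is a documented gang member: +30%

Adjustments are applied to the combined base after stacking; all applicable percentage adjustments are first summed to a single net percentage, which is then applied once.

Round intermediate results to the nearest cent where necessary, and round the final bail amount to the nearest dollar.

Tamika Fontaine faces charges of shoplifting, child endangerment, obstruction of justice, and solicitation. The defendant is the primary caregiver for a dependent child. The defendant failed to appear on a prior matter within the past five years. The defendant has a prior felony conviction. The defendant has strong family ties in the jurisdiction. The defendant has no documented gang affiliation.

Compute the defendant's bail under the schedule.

Base amounts from the schedule: shoplifting $4,000; child endangerment $76,000; obstruction of justice $34,250; solicitation $800.
Stacking rule: sum of all bases. $4,000 + $76,000 + $34,250 + $800 = $115,050.
Net percentage adjustment: −15% +60% +15% −10% = +50%. $115,050 × 1.5 = $172,575.

$172,575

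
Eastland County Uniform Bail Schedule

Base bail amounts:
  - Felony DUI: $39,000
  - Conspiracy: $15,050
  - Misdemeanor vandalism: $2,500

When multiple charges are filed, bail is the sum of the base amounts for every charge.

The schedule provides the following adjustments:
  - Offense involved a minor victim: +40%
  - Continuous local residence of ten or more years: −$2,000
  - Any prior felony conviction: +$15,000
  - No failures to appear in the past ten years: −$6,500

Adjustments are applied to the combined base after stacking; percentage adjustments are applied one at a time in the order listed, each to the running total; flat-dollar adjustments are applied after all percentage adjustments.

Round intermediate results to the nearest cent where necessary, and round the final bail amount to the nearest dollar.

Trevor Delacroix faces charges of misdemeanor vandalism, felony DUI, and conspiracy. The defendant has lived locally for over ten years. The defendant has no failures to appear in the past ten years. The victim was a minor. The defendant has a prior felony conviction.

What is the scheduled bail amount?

Base amounts from the schedule: misdemeanor vandalism $2,500; felony DUI $39,000; conspiracy $15,050.
Stacking rule: sum of all bases. $2,500 + $39,000 + $15,050 = $56,550.
Offense involved a minor victim (+40%): $56,550 × 1.4 = $79,170.
Continuous local residence of ten or more years (−$2,000 flat): $79,170 − $2,000 = $77,170.
Any prior felony conviction (+$15,000 flat): $77,170 + $15,000 = $92,170.
No failures to appear in the past ten years (−$6,500 flat): $92,170 − $6,500 = $85,670.

$85,670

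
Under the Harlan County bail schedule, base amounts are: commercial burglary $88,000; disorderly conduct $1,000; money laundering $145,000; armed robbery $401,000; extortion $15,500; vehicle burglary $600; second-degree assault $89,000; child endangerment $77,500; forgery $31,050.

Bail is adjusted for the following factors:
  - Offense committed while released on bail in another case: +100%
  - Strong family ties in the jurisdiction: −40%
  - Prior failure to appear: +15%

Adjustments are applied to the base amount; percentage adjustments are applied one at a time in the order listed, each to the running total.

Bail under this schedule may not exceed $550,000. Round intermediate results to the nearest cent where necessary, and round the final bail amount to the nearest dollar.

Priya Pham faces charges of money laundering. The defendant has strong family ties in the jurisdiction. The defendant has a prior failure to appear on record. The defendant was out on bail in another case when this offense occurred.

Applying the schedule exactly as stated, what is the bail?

Base amounts from the schedule: money laundering $145,000.
Single charge. Combined base = $145,000.
Offense committed while released on bail in another case (+100%): $145,000 × 2 = $290,000.
Strong family ties in the jurisdiction (−40%): $290,000 × 0.6 = $174,000.
Prior failure to appear (+15%): $174,000 × 1.15 = $200,100.
$200,100 is within the $550,000 maximum.

$200,100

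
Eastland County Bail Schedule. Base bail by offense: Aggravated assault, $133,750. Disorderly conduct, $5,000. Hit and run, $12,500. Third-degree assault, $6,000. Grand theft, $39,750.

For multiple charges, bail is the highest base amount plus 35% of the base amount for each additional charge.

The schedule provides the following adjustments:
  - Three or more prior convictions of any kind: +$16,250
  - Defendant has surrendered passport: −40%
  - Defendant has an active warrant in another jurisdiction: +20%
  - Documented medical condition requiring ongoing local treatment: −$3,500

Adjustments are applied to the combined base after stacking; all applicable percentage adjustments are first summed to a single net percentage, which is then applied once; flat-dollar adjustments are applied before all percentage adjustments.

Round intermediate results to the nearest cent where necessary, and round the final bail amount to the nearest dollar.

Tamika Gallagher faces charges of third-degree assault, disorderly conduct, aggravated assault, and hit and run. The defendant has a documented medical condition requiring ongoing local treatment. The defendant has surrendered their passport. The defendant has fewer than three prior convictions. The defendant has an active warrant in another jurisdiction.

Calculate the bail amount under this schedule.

Base amounts from the schedule: third-degree assault $6,000; disorderly conduct $5,000; aggravated assault $133,750; hit and run $12,500.
Stacking rule: highest base plus 35% of each additional charge. Highest is aggravated assault at $133,750. Additional: $6,000 × 35% = $2,100; $5,000 × 35% = $1,750; $12,500 × 35% = $4,375. Combined base = $133,750 + $8,225 = $141,975.
Documented medical condition requiring ongoing local treatment (−$3,500 flat): $141,975 − $3,500 = $138,475.
Net percentage adjustment: −40% +20% = −20%. $138,475 × 0.8 = $110,780.

$110,780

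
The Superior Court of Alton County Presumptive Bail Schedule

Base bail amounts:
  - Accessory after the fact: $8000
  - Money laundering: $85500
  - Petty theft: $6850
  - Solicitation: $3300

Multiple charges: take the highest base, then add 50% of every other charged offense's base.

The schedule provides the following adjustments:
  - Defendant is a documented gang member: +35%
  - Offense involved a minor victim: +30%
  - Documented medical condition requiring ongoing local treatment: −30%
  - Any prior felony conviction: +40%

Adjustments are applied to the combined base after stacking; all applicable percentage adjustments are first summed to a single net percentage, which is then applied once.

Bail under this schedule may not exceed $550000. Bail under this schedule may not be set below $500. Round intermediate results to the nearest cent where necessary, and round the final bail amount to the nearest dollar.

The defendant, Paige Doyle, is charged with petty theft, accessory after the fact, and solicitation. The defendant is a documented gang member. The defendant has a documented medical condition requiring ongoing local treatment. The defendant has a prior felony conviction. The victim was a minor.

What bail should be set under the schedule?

$22881

Base amounts from the schedule: petty theft $6850; accessory after the fact $8000; solicitation $3300.
Stacking rule: highest base plus 50% of each additional charge. Highest is accessory after the fact at $8000. Additional: $6850 × 50% = $3425; $3300 × 50% = $1650. Combined base = $8000 + $5075 = $13075.
Net percentage adjustment: +35% +30% −30% +40% = +75%. $13075 × 1.75 = $22881.25.
$22881.25 is within the $550000 maximum.
$22881.25 is at or above the $500 minimum.
Rounded to the nearest dollar: $22881.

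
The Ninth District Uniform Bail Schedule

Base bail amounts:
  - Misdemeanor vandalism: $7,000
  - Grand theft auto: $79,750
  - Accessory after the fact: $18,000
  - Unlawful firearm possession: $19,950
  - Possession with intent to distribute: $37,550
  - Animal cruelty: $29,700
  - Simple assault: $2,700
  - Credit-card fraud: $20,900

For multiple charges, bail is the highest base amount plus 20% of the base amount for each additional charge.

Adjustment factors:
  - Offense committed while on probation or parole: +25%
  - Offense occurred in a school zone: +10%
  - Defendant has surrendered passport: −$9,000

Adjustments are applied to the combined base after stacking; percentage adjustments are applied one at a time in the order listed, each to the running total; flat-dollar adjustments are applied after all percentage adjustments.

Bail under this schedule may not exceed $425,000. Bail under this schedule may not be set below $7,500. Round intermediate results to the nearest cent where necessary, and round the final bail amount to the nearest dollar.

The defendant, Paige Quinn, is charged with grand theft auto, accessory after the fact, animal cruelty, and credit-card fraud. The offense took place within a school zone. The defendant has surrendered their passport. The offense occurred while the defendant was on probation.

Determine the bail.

Base amounts from the schedule: grand theft auto $79,750; accessory after the fact $18,000; animal cruelty $29,700; credit-card fraud $20,900.
Stacking rule: highest base plus 20% of each additional charge. Highest is grand theft auto at $79,750. Additional: $18,000 × 20% = $3,600; $29,700 × 20% = $5,940; $20,900 × 20% = $4,180. Combined base = $79,750 + $13,720 = $93,470.
Offense committed while on probation or parole (+25%): $93,470 × 1.25 = $116,837.50.
Offense occurred in a school zone (+10%): $116,837.50 × 1.1 = $128,521.25.
Defendant has surrendered passport (−$9,000 flat): $128,521.25 − $9,000 = $119,521.25.
$119,521.25 is within the $425,000 maximum.
$119,521.25 is at or above the $7,500 minimum.
Rounded to the nearest dollar: $119,521.

$119,521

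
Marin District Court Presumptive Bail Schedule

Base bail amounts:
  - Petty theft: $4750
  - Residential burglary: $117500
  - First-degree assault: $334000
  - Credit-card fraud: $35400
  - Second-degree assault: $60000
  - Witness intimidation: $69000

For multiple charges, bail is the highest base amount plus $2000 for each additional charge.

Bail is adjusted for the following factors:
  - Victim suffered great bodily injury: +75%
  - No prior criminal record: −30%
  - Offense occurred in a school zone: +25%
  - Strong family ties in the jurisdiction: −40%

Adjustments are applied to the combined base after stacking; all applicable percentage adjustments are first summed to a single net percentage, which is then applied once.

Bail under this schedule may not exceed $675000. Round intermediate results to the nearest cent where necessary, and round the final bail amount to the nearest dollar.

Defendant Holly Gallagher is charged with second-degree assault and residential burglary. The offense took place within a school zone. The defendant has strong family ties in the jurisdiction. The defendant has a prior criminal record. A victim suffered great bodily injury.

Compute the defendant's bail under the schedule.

Base amounts from the schedule: second-degree assault $60000; residential burglary $117500.
Stacking rule: highest base plus $2000 per additional charge. Highest is residential burglary at $117500; 1 additional charge → +$2000. Combined base = $119500.
Net percentage adjustment: +75% +25% −40% = +60%. $119500 × 1.6 = $191200.
$191200 is within the $675000 maximum.

$191200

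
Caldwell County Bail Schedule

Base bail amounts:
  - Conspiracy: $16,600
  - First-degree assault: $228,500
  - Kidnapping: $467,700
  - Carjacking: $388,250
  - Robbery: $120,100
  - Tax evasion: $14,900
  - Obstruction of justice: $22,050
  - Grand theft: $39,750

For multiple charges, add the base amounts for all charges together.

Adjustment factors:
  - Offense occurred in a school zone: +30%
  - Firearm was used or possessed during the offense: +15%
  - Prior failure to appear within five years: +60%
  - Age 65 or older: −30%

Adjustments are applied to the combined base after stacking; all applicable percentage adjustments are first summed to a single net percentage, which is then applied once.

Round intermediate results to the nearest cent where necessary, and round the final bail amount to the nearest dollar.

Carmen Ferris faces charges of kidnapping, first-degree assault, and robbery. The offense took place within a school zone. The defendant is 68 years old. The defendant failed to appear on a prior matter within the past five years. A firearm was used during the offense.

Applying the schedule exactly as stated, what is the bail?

Base amounts from the schedule: kidnapping $467,700; first-degree assault $228,500; robbery $120,100.
Stacking rule: sum of all bases. $467,700 + $228,500 + $120,100 = $816,300.
Net percentage adjustment: +30% +15% +60% −30% = +75%. $816,300 × 1.75 = $1,428,525.

$1,428,525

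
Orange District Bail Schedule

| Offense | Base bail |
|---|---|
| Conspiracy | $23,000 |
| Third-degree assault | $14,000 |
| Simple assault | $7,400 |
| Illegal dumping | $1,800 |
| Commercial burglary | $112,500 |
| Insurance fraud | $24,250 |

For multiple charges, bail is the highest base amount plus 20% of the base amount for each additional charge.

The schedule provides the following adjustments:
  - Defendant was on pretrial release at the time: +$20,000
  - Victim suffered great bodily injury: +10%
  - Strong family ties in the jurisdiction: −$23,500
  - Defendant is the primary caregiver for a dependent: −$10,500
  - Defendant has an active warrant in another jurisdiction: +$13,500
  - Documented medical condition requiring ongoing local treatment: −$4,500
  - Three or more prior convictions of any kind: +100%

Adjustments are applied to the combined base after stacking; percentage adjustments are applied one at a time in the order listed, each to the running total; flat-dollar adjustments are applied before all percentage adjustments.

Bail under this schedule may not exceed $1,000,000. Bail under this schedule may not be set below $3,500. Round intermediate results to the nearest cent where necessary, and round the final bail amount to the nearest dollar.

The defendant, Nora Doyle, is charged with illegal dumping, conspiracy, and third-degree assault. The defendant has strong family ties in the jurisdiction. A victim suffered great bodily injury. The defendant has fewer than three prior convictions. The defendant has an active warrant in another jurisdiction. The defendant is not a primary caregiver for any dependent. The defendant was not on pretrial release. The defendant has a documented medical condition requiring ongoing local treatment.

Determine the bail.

$12,826

Base amounts from the schedule: illegal dumping $1,800; conspiracy $23,000; third-degree assault $14,000.
Stacking rule: highest base plus 20% of each additional charge. Highest is conspiracy at $23,000. Additional: $1,800 × 20% = $360; $14,000 × 20% = $2,800. Combined base = $23,000 + $3,160 = $26,160.
Strong family ties in the jurisdiction (−$23,500 flat): $26,160 − $23,500 = $2,660.
Defendant has an active warrant in another jurisdiction (+$13,500 flat): $2,660 + $13,500 = $16,160.
Documented medical condition requiring ongoing local treatment (−$4,500 flat): $16,160 − $4,500 = $11,660.
Victim suffered great bodily injury (+10%): $11,660 × 1.1 = $12,826.
$12,826 is within the $1,000,000 maximum.
$12,826 is at or above the $3,500 minimum.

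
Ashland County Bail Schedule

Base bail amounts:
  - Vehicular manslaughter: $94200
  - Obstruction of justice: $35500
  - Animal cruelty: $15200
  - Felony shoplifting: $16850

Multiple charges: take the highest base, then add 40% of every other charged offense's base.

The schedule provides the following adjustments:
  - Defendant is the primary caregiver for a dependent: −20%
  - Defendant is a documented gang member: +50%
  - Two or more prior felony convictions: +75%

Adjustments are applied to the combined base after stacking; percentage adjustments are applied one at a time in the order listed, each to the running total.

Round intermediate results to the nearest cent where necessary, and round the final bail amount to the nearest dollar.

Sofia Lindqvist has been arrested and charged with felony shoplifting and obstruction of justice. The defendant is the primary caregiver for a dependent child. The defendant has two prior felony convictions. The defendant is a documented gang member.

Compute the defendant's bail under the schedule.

$88704

Base amounts from the schedule: felony shoplifting $16850; obstruction of justice $35500.
Stacking rule: highest base plus 40% of each additional charge. Highest is obstruction of justice at $35500. Additional: $16850 × 40% = $6740. Combined base = $35500 + $6740 = $42240.
Defendant is the primary caregiver for a dependent (−20%): $42240 × 0.8 = $33792.
Defendant is a documented gang member (+50%): $33792 × 1.5 = $50688.
Two or more prior felony convictions (+75%): $50688 × 1.75 = $88704.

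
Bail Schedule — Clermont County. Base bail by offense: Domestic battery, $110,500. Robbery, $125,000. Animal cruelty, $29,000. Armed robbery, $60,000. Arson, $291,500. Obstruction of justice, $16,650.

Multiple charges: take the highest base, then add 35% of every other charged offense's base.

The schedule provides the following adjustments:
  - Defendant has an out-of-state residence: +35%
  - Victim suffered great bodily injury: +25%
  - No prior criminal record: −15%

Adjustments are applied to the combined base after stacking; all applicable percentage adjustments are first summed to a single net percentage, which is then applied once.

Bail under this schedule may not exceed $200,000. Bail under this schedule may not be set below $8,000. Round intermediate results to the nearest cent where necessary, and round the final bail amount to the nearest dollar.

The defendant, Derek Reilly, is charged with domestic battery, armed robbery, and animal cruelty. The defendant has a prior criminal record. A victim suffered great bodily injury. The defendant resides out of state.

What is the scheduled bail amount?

$200,000

Base amounts from the schedule: domestic battery $110,500; armed robbery $60,000; animal cruelty $29,000.
Stacking rule: highest base plus 35% of each additional charge. Highest is domestic battery at $110,500. Additional: $60,000 × 35% = $21,000; $29,000 × 35% = $10,150. Combined base = $110,500 + $31,150 = $141,650.
Net percentage adjustment: +35% +25% = +60%. $141,650 × 1.6 = $226,640.
Result $226,640 exceeds the maximum of $200,000; bail is capped at $200,000.
$200,000 is at or above the $8,000 minimum.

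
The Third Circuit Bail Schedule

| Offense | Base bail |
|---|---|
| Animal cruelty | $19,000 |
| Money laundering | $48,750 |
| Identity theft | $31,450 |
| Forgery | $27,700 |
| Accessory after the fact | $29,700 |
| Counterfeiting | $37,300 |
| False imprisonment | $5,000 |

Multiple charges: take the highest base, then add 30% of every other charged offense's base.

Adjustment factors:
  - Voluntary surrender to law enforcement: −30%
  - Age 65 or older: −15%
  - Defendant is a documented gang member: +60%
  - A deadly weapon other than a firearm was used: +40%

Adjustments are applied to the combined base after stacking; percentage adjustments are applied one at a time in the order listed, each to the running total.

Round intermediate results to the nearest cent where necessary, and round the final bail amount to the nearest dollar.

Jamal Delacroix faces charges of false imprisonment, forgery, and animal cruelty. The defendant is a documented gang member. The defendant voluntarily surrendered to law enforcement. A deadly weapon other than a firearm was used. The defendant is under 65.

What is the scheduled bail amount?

$54,723

Base amounts from the schedule: false imprisonment $5,000; forgery $27,700; animal cruelty $19,000.
Stacking rule: highest base plus 30% of each additional charge. Highest is forgery at $27,700. Additional: $5,000 × 30% = $1,500; $19,000 × 30% = $5,700. Combined base = $27,700 + $7,200 = $34,900.
Voluntary surrender to law enforcement (−30%): $34,900 × 0.7 = $24,430.
Defendant is a documented gang member (+60%): $24,430 × 1.6 = $39,088.
A deadly weapon other than a firearm was used (+40%): $39,088 × 1.4 = $54,723.20.
Rounded to the nearest dollar: $54,723.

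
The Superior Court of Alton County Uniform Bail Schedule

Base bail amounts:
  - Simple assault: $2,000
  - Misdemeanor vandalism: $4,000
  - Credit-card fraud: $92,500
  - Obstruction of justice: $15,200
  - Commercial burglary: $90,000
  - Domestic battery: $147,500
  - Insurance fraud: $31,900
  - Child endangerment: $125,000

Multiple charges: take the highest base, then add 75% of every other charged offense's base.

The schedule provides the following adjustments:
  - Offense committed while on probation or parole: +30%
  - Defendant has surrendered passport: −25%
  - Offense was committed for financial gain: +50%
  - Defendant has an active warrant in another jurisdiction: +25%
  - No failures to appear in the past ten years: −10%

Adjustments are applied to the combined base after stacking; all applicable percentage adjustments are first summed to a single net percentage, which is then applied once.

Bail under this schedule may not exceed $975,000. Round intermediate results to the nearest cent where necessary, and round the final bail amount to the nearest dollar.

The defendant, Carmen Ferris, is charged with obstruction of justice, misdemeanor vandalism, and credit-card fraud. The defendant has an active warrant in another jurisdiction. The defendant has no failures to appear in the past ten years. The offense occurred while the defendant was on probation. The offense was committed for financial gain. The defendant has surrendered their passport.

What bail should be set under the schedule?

Base amounts from the schedule: obstruction of justice $15,200; misdemeanor vandalism $4,000; credit-card fraud $92,500.
Stacking rule: highest base plus 75% of each additional charge. Highest is credit-card fraud at $92,500. Additional: $15,200 × 75% = $11,400; $4,000 × 75% = $3,000. Combined base = $92,500 + $14,400 = $106,900.
Net percentage adjustment: +30% −25% +50% +25% −10% = +70%. $106,900 × 1.7 = $181,730.
$181,730 is within the $975,000 maximum.

$181,730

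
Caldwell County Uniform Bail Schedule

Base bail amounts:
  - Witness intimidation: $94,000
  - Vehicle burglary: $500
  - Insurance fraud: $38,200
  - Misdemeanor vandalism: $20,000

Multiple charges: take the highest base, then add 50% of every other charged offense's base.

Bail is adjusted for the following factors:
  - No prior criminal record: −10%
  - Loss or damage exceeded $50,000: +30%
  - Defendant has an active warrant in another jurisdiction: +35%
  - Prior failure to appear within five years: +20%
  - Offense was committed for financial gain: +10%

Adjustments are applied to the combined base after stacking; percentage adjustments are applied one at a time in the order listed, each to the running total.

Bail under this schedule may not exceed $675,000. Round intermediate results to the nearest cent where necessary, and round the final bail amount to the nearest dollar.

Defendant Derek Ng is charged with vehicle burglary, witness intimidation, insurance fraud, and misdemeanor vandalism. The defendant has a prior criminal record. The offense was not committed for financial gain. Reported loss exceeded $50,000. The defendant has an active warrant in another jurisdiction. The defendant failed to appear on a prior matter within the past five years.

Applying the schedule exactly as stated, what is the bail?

$259,775

Base amounts from the schedule: vehicle burglary $500; witness intimidation $94,000; insurance fraud $38,200; misdemeanor vandalism $20,000.
Stacking rule: highest base plus 50% of each additional charge. Highest is witness intimidation at $94,000. Additional: $500 × 50% = $250; $38,200 × 50% = $19,100; $20,000 × 50% = $10,000. Combined base = $94,000 + $29,350 = $123,350.
Loss or damage exceeded $50,000 (+30%): $123,350 × 1.3 = $160,355.
Defendant has an active warrant in another jurisdiction (+35%): $160,355 × 1.35 = $216,479.25.
Prior failure to appear within five years (+20%): $216,479.25 × 1.2 = $259,775.10.
$259,775.10 is within the $675,000 maximum.
Rounded to the nearest dollar: $259,775.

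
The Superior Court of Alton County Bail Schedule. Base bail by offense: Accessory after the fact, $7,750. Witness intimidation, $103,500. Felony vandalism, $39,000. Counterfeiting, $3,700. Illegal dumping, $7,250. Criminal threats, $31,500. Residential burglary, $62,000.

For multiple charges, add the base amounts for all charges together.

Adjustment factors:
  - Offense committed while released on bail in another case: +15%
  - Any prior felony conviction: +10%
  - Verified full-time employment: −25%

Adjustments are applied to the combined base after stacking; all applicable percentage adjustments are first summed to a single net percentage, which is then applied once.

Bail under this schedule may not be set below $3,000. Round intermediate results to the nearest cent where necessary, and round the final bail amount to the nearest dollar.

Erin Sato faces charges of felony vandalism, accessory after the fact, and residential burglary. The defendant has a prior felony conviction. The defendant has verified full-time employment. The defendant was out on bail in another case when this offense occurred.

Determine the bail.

Base amounts from the schedule: felony vandalism $39,000; accessory after the fact $7,750; residential burglary $62,000.
Stacking rule: sum of all bases. $39,000 + $7,750 + $62,000 = $108,750.
Net percentage adjustment: +15% +10% −25% = +0%. $108,750 × 1 = $108,750.
$108,750 is at or above the $3,000 minimum.

$108,750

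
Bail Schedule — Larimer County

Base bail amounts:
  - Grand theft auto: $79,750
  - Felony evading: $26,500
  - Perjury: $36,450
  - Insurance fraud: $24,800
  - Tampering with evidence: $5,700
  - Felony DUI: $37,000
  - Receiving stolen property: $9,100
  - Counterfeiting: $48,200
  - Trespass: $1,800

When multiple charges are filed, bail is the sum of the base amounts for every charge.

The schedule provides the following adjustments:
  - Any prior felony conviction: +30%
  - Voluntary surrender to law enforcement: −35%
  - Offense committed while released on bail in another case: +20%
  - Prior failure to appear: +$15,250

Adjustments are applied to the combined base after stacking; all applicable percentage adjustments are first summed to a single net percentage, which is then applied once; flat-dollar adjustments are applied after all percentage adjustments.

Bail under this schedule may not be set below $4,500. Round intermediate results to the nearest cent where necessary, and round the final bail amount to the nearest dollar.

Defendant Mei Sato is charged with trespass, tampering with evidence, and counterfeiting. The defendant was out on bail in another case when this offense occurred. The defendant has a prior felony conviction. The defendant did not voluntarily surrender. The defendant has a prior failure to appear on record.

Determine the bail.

Base amounts from the schedule: trespass $1,800; tampering with evidence $5,700; counterfeiting $48,200.
Stacking rule: sum of all bases. $1,800 + $5,700 + $48,200 = $55,700.
Net percentage adjustment: +30% +20% = +50%. $55,700 × 1.5 = $83,550.
Prior failure to appear (+$15,250 flat): $83,550 + $15,250 = $98,800.
$98,800 is at or above the $4,500 minimum.

$98,800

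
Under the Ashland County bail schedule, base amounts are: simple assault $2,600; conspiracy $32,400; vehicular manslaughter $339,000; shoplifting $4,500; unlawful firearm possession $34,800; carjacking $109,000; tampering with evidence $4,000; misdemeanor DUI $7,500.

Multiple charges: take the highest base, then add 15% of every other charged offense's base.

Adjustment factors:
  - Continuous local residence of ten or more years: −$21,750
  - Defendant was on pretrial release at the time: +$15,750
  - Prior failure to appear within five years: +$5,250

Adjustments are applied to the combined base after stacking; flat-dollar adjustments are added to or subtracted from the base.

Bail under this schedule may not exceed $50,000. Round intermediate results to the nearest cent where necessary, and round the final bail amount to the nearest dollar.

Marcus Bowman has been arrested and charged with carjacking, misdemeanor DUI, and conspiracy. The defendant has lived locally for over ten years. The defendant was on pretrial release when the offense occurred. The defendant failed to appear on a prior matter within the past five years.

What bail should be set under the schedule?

Base amounts from the schedule: carjacking $109,000; misdemeanor DUI $7,500; conspiracy $32,400.
Stacking rule: highest base plus 15% of each additional charge. Highest is carjacking at $109,000. Additional: $7,500 × 15% = $1,125; $32,400 × 15% = $4,860. Combined base = $109,000 + $5,985 = $114,985.
Continuous local residence of ten or more years (−$21,750 flat): $114,985 − $21,750 = $93,235.
Defendant was on pretrial release at the time (+$15,750 flat): $93,235 + $15,750 = $108,985.
Prior failure to appear within five years (+$5,250 flat): $108,985 + $5,250 = $114,235.
Result $114,235 exceeds the maximum of $50,000; bail is capped at $50,000.

$50,000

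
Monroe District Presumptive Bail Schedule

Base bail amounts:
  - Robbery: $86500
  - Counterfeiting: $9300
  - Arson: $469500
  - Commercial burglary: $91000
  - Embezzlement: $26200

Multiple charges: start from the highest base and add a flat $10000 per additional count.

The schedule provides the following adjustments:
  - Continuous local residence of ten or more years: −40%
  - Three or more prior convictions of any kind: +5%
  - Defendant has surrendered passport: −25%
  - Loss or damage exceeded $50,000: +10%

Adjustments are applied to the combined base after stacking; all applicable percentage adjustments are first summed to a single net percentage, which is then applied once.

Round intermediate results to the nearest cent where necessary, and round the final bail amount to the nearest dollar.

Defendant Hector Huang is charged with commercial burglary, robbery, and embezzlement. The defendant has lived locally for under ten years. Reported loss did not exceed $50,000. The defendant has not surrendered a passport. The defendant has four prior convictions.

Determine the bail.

$116550

Base amounts from the schedule: commercial burglary $91000; robbery $86500; embezzlement $26200.
Stacking rule: highest base plus $10000 per additional charge. Highest is commercial burglary at $91000; 2 additional charges → +$20000. Combined base = $111000.
Three or more prior convictions of any kind (+5%): $111000 × 1.05 = $116550.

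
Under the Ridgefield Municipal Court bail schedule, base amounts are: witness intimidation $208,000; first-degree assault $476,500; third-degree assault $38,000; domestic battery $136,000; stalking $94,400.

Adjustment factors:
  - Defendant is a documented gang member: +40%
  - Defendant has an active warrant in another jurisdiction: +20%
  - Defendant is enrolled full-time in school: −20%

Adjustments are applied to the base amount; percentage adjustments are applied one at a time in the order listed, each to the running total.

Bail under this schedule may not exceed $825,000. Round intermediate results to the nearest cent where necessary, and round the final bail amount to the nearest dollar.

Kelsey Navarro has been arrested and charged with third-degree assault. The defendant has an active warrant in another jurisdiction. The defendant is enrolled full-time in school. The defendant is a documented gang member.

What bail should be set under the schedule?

Base amounts from the schedule: third-degree assault $38,000.
Single charge. Combined base = $38,000.
Defendant is a documented gang member (+40%): $38,000 × 1.4 = $53,200.
Defendant has an active warrant in another jurisdiction (+20%): $53,200 × 1.2 = $63,840.
Defendant is enrolled full-time in school (−20%): $63,840 × 0.8 = $51,072.
$51,072 is within the $825,000 maximum.

$51,072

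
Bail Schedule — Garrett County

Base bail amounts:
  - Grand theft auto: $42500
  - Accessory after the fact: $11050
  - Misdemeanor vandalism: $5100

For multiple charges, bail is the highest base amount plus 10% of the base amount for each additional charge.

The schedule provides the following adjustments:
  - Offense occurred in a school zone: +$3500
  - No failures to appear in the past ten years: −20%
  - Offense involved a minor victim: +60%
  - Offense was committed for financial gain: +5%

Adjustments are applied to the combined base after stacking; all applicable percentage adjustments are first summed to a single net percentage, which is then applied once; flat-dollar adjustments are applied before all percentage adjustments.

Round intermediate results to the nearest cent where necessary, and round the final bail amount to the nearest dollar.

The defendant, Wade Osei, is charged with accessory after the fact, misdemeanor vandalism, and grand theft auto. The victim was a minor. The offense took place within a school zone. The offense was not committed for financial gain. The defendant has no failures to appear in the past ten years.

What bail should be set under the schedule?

$66661

Base amounts from the schedule: accessory after the fact $11050; misdemeanor vandalism $5100; grand theft auto $42500.
Stacking rule: highest base plus 10% of each additional charge. Highest is grand theft auto at $42500. Additional: $11050 × 10% = $1105; $5100 × 10% = $510. Combined base = $42500 + $1615 = $44115.
Offense occurred in a school zone (+$3500 flat): $44115 + $3500 = $47615.
Net percentage adjustment: −20% +60% = +40%. $47615 × 1.4 = $66661.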